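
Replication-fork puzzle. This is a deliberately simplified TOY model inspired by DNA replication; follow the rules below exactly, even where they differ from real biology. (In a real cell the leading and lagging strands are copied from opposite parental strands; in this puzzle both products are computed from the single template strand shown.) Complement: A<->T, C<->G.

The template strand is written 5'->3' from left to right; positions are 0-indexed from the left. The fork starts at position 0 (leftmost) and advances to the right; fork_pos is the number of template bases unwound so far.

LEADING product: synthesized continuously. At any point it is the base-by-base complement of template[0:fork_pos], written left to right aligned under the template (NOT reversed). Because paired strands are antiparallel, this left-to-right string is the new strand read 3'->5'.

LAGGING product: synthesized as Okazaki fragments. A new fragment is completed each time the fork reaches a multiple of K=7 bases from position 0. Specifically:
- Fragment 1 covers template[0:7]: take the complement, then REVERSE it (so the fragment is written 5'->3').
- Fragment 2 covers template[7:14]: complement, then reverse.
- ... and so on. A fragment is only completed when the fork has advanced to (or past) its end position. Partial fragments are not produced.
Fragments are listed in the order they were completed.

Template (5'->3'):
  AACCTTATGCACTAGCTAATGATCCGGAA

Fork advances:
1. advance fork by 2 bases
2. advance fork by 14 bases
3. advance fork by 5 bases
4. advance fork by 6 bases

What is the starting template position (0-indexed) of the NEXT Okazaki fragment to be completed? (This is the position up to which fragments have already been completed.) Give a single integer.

Answer: 21

Derivation:
Step 1: advance 2 -> fork_pos = 0 + 2 = 2. Next multiple of 7 is 7 (not reached); still 0 fragment(s).
Step 2: advance 14 -> fork_pos = 2 + 14 = 16. Reached multiple(s) of 7: 7, 14 -> fragments 1-2 completed (2 total).
Step 3: advance 5 -> fork_pos = 16 + 5 = 21. Reached multiple(s) of 7: 21 -> fragment 3 completed (3 total).
Step 4: advance 6 -> fork_pos = 21 + 6 = 27. Next multiple of 7 is 28 (not reached); still 3 fragment(s).
3 fragment(s) completed, covering template[0:21] (3 x 7 = 21). The next fragment, fragment 4, covers template[21:28], so it starts at position 21.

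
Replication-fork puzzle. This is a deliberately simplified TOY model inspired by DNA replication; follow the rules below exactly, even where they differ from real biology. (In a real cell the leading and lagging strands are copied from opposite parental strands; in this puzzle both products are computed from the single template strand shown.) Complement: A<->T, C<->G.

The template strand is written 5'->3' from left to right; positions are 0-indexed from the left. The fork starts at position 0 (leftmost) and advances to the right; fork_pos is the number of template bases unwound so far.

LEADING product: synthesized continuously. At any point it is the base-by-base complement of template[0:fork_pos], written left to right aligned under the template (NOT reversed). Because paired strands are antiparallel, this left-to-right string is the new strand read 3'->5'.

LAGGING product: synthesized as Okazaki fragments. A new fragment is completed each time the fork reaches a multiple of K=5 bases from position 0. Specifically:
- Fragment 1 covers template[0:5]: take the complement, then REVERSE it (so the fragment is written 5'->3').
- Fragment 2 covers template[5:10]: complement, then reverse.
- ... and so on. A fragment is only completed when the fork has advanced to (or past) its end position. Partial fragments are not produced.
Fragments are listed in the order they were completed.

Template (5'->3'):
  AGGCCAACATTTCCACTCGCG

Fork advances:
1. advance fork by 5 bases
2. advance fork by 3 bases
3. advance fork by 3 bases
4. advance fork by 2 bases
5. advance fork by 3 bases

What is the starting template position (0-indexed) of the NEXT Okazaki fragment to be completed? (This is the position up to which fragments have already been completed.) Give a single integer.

Step 1: advance 5 -> fork_pos = 0 + 5 = 5. Reached multiple(s) of 5: 5 -> fragment 1 completed (1 total).
Step 2: advance 3 -> fork_pos = 5 + 3 = 8. Next multiple of 5 is 10 (not reached); still 1 fragment(s).
Step 3: advance 3 -> fork_pos = 8 + 3 = 11. Reached multiple(s) of 5: 10 -> fragment 2 completed (2 total).
Step 4: advance 2 -> fork_pos = 11 + 2 = 13. Next multiple of 5 is 15 (not reached); still 2 fragment(s).
Step 5: advance 3 -> fork_pos = 13 + 3 = 16. Reached multiple(s) of 5: 15 -> fragment 3 completed (3 total).
3 fragment(s) completed, covering template[0:15] (3 x 5 = 15). The next fragment, fragment 4, covers template[15:20], so it starts at position 15.

Answer: 15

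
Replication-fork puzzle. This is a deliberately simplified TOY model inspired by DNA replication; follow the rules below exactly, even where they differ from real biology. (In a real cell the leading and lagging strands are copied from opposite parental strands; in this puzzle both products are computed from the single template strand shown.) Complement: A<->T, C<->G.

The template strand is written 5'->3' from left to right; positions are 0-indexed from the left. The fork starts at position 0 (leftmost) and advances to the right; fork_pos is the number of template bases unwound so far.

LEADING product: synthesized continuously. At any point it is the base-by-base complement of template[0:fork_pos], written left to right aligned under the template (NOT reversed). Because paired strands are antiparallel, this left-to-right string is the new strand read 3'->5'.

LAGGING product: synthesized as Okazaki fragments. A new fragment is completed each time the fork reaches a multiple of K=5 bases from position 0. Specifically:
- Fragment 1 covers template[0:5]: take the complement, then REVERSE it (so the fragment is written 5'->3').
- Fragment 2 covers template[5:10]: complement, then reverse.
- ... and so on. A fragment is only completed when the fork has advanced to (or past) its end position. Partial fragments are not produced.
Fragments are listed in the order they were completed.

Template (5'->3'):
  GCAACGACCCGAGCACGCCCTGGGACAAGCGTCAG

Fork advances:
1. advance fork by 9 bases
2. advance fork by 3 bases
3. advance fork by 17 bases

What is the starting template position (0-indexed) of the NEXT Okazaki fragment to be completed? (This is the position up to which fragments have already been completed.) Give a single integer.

Answer: 25

Derivation:
Step 1: advance 9 -> fork_pos = 0 + 9 = 9. Reached multiple(s) of 5: 5 -> fragment 1 completed (1 total).
Step 2: advance 3 -> fork_pos = 9 + 3 = 12. Reached multiple(s) of 5: 10 -> fragment 2 completed (2 total).
Step 3: advance 17 -> fork_pos = 12 + 17 = 29. Reached multiple(s) of 5: 15, 20, 25 -> fragments 3-5 completed (5 total).
5 fragment(s) completed, covering template[0:25] (5 x 5 = 25). The next fragment, fragment 6, covers template[25:30], so it starts at position 25.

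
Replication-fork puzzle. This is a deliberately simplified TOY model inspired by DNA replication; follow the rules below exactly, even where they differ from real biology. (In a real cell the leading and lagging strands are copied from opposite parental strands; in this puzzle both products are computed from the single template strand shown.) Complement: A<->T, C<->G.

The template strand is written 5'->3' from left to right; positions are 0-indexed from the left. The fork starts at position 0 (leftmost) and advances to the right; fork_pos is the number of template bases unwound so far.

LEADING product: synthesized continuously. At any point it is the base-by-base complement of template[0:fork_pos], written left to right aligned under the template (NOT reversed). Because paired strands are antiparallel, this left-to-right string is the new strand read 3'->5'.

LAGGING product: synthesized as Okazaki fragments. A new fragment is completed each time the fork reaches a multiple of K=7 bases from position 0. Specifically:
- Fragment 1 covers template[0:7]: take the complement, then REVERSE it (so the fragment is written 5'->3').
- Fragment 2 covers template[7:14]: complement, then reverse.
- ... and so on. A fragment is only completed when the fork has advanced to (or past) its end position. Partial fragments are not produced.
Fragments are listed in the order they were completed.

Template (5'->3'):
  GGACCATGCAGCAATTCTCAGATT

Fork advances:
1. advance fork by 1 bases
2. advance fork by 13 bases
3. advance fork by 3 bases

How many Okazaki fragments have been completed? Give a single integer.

Step 1: advance 1 -> fork_pos = 0 + 1 = 1. Next multiple of 7 is 7 (not reached); still 0 fragment(s).
Step 2: advance 13 -> fork_pos = 1 + 13 = 14. Reached multiple(s) of 7: 7, 14 -> fragments 1-2 completed (2 total).
Step 3: advance 3 -> fork_pos = 14 + 3 = 17. Next multiple of 7 is 21 (not reached); still 2 fragment(s).
Check: final fork_pos = 17; the multiples of 7 that are <= 17 are 7..14 -> 17 // 7 = 2 completed fragment(s).

Answer: 2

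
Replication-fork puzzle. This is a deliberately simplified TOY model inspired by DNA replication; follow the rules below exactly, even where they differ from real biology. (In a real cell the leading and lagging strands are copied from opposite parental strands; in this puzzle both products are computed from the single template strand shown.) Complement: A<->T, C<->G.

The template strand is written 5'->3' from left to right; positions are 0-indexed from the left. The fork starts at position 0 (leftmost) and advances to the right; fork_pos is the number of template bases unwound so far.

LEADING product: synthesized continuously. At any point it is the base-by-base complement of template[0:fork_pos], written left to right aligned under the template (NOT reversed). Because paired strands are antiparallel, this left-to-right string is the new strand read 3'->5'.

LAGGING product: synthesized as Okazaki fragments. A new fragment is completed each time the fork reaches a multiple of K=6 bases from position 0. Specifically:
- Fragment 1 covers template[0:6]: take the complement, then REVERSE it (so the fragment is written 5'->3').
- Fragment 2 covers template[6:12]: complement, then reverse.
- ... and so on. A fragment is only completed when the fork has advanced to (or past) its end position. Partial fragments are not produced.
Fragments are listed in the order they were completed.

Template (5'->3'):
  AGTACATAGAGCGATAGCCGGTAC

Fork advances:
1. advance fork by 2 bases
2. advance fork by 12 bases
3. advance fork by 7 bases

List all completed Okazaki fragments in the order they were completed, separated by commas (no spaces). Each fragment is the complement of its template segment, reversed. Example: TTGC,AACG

Step 1: advance 2 -> fork_pos = 0 + 2 = 2. Next multiple of 6 is 6 (not reached); still 0 fragment(s).
Step 2: advance 12 -> fork_pos = 2 + 12 = 14. Reached multiple(s) of 6: 6, 12 -> fragments 1-2 completed (2 total).
Step 3: advance 7 -> fork_pos = 14 + 7 = 21. Reached multiple(s) of 6: 18 -> fragment 3 completed (3 total).
Final fork_pos = 21, so 3 fragment(s) are complete. Build each: template segment -> complement -> reverse.
Fragment 1: template[0:6] = AGTACA -> complement TCATGT -> reversed TGTACT
Fragment 2: template[6:12] = TAGAGC -> complement ATCTCG -> reversed GCTCTA
Fragment 3: template[12:18] = GATAGC -> complement CTATCG -> reversed GCTATC

Answer: TGTACT,GCTCTA,GCTATC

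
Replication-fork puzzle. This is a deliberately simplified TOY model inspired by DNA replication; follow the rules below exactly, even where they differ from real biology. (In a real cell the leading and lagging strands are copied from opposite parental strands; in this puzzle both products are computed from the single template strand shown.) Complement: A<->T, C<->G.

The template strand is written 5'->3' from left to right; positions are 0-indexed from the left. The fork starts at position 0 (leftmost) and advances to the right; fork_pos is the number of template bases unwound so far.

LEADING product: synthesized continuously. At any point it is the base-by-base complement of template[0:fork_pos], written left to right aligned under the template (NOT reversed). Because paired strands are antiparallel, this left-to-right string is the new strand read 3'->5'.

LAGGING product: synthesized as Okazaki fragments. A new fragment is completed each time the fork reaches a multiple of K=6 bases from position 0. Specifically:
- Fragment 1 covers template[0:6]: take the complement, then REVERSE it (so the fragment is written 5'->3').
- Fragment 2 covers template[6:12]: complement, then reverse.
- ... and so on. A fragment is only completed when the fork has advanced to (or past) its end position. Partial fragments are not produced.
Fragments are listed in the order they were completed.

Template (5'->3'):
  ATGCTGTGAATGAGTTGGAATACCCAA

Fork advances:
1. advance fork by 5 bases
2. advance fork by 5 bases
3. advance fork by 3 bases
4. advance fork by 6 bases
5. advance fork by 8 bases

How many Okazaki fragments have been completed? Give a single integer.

Step 1: advance 5 -> fork_pos = 0 + 5 = 5. Next multiple of 6 is 6 (not reached); still 0 fragment(s).
Step 2: advance 5 -> fork_pos = 5 + 5 = 10. Reached multiple(s) of 6: 6 -> fragment 1 completed (1 total).
Step 3: advance 3 -> fork_pos = 10 + 3 = 13. Reached multiple(s) of 6: 12 -> fragment 2 completed (2 total).
Step 4: advance 6 -> fork_pos = 13 + 6 = 19. Reached multiple(s) of 6: 18 -> fragment 3 completed (3 total).
Step 5: advance 8 -> fork_pos = 19 + 8 = 27. Reached multiple(s) of 6: 24 -> fragment 4 completed (4 total).
Check: final fork_pos = 27; the multiples of 6 that are <= 27 are 6..24 -> 27 // 6 = 4 completed fragment(s).

Answer: 4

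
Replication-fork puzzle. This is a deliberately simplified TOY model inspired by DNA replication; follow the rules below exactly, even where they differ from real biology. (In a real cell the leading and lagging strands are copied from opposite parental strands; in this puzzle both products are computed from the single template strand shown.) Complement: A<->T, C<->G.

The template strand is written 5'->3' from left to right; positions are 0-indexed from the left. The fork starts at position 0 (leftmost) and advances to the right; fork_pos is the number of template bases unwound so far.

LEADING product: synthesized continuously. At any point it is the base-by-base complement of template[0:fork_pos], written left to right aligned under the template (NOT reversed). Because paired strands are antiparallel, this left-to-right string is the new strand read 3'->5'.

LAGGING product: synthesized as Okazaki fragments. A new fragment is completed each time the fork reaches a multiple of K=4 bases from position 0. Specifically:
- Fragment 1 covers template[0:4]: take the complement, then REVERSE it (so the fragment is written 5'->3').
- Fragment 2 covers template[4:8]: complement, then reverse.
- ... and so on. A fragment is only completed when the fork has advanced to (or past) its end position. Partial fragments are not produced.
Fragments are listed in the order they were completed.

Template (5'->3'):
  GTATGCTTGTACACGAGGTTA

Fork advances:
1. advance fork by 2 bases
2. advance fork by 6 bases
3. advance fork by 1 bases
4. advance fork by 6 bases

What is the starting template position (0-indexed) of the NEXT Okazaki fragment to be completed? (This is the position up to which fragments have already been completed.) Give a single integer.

Step 1: advance 2 -> fork_pos = 0 + 2 = 2. Next multiple of 4 is 4 (not reached); still 0 fragment(s).
Step 2: advance 6 -> fork_pos = 2 + 6 = 8. Reached multiple(s) of 4: 4, 8 -> fragments 1-2 completed (2 total).
Step 3: advance 1 -> fork_pos = 8 + 1 = 9. Next multiple of 4 is 12 (not reached); still 2 fragment(s).
Step 4: advance 6 -> fork_pos = 9 + 6 = 15. Reached multiple(s) of 4: 12 -> fragment 3 completed (3 total).
3 fragment(s) completed, covering template[0:12] (3 x 4 = 12). The next fragment, fragment 4, covers template[12:16], so it starts at position 12.

Answer: 12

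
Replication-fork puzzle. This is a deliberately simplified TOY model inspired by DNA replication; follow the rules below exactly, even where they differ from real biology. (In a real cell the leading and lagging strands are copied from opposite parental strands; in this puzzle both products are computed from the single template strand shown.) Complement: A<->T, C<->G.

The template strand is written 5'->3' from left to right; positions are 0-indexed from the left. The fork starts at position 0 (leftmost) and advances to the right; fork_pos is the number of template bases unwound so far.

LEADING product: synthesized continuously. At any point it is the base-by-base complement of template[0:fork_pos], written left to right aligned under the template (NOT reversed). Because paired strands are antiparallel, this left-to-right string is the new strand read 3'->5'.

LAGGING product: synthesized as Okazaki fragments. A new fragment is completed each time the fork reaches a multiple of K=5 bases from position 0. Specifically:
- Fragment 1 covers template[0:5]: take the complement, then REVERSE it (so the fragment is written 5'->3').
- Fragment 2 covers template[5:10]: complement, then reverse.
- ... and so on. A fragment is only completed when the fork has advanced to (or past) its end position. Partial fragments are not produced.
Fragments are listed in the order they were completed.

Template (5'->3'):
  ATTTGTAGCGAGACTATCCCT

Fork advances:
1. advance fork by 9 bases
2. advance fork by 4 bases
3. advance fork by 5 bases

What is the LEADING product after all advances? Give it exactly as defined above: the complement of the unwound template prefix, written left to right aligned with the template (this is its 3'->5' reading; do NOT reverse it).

Answer: TAAACATCGCTCTGATAG

Derivation:
Step 1: advance 9 -> fork_pos = 0 + 9 = 9.
Step 2: advance 4 -> fork_pos = 9 + 4 = 13.
Step 3: advance 5 -> fork_pos = 13 + 5 = 18.
Unwound prefix: template[0:18] = ATTTGTAGCGAGACTATC
Complement it base by base (A<->T, C<->G), keeping left-to-right order:
  [0:5] ATTTG -> TAAAC
  [5:10] TAGCG -> ATCGC
  [10:15] AGACT -> TCTGA
  [15:18] ATC -> TAG
Concatenate: TAAACATCGCTCTGATAG (length 18; written aligned with the template, i.e. 3'->5').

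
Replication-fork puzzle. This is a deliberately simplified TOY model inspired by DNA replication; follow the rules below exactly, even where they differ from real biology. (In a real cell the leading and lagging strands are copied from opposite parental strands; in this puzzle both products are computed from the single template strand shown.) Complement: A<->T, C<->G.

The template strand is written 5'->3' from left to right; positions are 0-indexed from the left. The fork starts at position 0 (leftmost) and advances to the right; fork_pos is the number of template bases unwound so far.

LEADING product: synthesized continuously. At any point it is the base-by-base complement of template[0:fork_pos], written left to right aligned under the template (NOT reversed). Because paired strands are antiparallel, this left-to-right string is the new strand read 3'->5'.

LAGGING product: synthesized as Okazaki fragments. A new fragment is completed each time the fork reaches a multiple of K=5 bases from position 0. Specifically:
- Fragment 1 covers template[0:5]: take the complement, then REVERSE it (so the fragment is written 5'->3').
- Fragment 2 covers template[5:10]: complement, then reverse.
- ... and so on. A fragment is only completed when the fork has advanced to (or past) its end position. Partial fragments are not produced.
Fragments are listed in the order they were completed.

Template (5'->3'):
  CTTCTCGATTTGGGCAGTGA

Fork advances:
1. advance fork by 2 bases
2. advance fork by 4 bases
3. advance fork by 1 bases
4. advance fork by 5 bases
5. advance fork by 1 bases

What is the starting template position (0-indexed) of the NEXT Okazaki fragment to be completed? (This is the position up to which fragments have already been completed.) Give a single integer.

Answer: 10

Derivation:
Step 1: advance 2 -> fork_pos = 0 + 2 = 2. Next multiple of 5 is 5 (not reached); still 0 fragment(s).
Step 2: advance 4 -> fork_pos = 2 + 4 = 6. Reached multiple(s) of 5: 5 -> fragment 1 completed (1 total).
Step 3: advance 1 -> fork_pos = 6 + 1 = 7. Next multiple of 5 is 10 (not reached); still 1 fragment(s).
Step 4: advance 5 -> fork_pos = 7 + 5 = 12. Reached multiple(s) of 5: 10 -> fragment 2 completed (2 total).
Step 5: advance 1 -> fork_pos = 12 + 1 = 13. Next multiple of 5 is 15 (not reached); still 2 fragment(s).
2 fragment(s) completed, covering template[0:10] (2 x 5 = 10). The next fragment, fragment 3, covers template[10:15], so it starts at position 10.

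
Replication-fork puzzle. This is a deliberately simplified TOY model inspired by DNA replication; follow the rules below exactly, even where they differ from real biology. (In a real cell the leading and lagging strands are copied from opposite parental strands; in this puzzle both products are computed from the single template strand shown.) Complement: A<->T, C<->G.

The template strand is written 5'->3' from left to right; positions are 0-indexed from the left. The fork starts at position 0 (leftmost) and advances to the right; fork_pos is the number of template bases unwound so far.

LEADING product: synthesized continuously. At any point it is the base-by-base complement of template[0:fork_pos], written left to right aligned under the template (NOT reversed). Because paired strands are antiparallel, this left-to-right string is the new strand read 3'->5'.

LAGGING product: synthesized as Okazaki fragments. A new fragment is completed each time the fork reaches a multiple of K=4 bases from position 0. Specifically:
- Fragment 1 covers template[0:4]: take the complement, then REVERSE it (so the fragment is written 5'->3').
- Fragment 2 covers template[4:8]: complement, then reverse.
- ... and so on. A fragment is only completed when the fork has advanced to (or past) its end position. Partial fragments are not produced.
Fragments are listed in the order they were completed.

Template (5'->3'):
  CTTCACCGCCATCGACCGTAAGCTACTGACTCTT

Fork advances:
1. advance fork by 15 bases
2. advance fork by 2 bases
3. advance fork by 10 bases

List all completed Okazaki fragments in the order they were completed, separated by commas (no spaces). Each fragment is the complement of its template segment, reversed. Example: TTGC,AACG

Answer: GAAG,CGGT,ATGG,GTCG,TACG,AGCT

Derivation:
Step 1: advance 15 -> fork_pos = 0 + 15 = 15. Reached multiple(s) of 4: 4, 8, 12 -> fragments 1-3 completed (3 total).
Step 2: advance 2 -> fork_pos = 15 + 2 = 17. Reached multiple(s) of 4: 16 -> fragment 4 completed (4 total).
Step 3: advance 10 -> fork_pos = 17 + 10 = 27. Reached multiple(s) of 4: 20, 24 -> fragments 5-6 completed (6 total).
Final fork_pos = 27, so 6 fragment(s) are complete. Build each: template segment -> complement -> reverse.
Fragment 1: template[0:4] = CTTC -> complement GAAG -> reversed GAAG
Fragment 2: template[4:8] = ACCG -> complement TGGC -> reversed CGGT
Fragment 3: template[8:12] = CCAT -> complement GGTA -> reversed ATGG
Fragment 4: template[12:16] = CGAC -> complement GCTG -> reversed GTCG
Fragment 5: template[16:20] = CGTA -> complement GCAT -> reversed TACG
Fragment 6: template[20:24] = AGCT -> complement TCGA -> reversed AGCT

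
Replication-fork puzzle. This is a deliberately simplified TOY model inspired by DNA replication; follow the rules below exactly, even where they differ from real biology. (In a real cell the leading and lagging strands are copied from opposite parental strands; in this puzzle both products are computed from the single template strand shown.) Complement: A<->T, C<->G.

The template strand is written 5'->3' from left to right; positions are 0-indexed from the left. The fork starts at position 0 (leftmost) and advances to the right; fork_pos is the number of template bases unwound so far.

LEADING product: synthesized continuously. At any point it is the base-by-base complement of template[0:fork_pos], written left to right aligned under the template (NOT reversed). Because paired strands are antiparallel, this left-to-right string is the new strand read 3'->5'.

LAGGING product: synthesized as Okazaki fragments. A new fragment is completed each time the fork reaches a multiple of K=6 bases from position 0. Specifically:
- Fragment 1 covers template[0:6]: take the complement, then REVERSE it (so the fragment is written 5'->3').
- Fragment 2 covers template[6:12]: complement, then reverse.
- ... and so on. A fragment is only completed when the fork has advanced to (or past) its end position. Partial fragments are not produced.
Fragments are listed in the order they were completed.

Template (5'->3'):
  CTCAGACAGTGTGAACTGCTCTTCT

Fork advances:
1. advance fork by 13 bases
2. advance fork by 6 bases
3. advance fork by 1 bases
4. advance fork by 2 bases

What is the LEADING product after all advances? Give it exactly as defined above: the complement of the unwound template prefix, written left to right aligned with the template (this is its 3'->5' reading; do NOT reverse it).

Answer: GAGTCTGTCACACTTGACGAGA

Derivation:
Step 1: advance 13 -> fork_pos = 0 + 13 = 13.
Step 2: advance 6 -> fork_pos = 13 + 6 = 19.
Step 3: advance 1 -> fork_pos = 19 + 1 = 20.
Step 4: advance 2 -> fork_pos = 20 + 2 = 22.
Unwound prefix: template[0:22] = CTCAGACAGTGTGAACTGCTCT
Complement it base by base (A<->T, C<->G), keeping left-to-right order:
  [0:5] CTCAG -> GAGTC
  [5:10] ACAGT -> TGTCA
  [10:15] GTGAA -> CACTT
  [15:20] CTGCT -> GACGA
  [20:22] CT -> GA
Concatenate: GAGTCTGTCACACTTGACGAGA (length 22; written aligned with the template, i.e. 3'->5').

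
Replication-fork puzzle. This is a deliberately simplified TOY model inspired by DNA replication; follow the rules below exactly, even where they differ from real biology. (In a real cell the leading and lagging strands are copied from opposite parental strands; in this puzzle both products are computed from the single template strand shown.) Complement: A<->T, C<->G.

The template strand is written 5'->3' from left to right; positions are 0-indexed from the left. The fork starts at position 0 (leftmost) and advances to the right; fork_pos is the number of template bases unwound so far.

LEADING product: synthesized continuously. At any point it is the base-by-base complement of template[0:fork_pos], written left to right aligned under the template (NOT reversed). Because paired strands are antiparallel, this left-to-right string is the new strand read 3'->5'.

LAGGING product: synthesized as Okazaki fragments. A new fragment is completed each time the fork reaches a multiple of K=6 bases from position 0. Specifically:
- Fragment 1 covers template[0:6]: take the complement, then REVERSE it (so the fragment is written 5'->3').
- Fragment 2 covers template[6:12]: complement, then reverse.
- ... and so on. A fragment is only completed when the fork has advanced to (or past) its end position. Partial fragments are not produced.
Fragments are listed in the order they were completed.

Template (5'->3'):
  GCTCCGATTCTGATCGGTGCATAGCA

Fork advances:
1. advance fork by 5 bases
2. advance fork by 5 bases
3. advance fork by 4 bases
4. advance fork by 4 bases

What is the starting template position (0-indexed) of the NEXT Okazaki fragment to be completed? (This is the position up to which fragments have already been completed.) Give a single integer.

Answer: 18

Derivation:
Step 1: advance 5 -> fork_pos = 0 + 5 = 5. Next multiple of 6 is 6 (not reached); still 0 fragment(s).
Step 2: advance 5 -> fork_pos = 5 + 5 = 10. Reached multiple(s) of 6: 6 -> fragment 1 completed (1 total).
Step 3: advance 4 -> fork_pos = 10 + 4 = 14. Reached multiple(s) of 6: 12 -> fragment 2 completed (2 total).
Step 4: advance 4 -> fork_pos = 14 + 4 = 18. Reached multiple(s) of 6: 18 -> fragment 3 completed (3 total).
3 fragment(s) completed, covering template[0:18] (3 x 6 = 18). The next fragment, fragment 4, covers template[18:24], so it starts at position 18.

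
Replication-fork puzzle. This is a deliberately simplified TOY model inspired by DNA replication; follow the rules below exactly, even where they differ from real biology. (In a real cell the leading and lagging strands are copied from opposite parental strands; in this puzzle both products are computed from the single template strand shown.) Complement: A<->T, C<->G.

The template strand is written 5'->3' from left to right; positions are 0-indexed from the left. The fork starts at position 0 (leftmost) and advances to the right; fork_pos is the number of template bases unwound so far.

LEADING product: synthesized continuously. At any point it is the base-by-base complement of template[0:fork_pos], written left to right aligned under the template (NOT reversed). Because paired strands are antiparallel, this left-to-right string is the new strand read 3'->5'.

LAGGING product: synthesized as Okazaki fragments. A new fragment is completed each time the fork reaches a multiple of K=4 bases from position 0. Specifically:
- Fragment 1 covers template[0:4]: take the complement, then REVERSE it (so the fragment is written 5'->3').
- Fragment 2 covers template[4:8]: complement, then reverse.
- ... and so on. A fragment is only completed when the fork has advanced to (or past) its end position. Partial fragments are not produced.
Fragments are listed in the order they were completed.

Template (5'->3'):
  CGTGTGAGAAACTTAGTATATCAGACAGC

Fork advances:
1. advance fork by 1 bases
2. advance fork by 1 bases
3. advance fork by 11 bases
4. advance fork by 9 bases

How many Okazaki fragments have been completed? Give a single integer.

Answer: 5

Derivation:
Step 1: advance 1 -> fork_pos = 0 + 1 = 1. Next multiple of 4 is 4 (not reached); still 0 fragment(s).
Step 2: advance 1 -> fork_pos = 1 + 1 = 2. Next multiple of 4 is 4 (not reached); still 0 fragment(s).
Step 3: advance 11 -> fork_pos = 2 + 11 = 13. Reached multiple(s) of 4: 4, 8, 12 -> fragments 1-3 completed (3 total).
Step 4: advance 9 -> fork_pos = 13 + 9 = 22. Reached multiple(s) of 4: 16, 20 -> fragments 4-5 completed (5 total).
Check: final fork_pos = 22; the multiples of 4 that are <= 22 are 4..20 -> 22 // 4 = 5 completed fragment(s).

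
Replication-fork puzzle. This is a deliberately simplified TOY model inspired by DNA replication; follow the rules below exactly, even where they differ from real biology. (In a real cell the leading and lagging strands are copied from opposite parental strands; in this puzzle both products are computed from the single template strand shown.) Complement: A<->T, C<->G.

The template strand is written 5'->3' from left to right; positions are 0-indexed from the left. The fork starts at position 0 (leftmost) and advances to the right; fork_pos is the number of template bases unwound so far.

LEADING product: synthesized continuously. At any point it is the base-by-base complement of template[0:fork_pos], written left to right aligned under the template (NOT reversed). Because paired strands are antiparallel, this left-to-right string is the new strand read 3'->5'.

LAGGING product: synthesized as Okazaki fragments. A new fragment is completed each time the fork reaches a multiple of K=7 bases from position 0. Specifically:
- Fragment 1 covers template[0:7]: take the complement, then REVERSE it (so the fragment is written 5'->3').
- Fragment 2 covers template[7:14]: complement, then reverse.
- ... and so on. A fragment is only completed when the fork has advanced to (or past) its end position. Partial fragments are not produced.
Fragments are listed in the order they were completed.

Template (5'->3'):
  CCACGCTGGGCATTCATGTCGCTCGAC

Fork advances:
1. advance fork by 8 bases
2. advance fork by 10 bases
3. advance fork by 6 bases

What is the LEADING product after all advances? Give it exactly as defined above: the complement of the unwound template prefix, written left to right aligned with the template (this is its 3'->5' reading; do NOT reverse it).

Step 1: advance 8 -> fork_pos = 0 + 8 = 8.
Step 2: advance 10 -> fork_pos = 8 + 10 = 18.
Step 3: advance 6 -> fork_pos = 18 + 6 = 24.
Unwound prefix: template[0:24] = CCACGCTGGGCATTCATGTCGCTC
Complement it base by base (A<->T, C<->G), keeping left-to-right order:
  [0:5] CCACG -> GGTGC
  [5:10] CTGGG -> GACCC
  [10:15] CATTC -> GTAAG
  [15:20] ATGTC -> TACAG
  [20:24] GCTC -> CGAG
Concatenate: GGTGCGACCCGTAAGTACAGCGAG (length 24; written aligned with the template, i.e. 3'->5').

Answer: GGTGCGACCCGTAAGTACAGCGAG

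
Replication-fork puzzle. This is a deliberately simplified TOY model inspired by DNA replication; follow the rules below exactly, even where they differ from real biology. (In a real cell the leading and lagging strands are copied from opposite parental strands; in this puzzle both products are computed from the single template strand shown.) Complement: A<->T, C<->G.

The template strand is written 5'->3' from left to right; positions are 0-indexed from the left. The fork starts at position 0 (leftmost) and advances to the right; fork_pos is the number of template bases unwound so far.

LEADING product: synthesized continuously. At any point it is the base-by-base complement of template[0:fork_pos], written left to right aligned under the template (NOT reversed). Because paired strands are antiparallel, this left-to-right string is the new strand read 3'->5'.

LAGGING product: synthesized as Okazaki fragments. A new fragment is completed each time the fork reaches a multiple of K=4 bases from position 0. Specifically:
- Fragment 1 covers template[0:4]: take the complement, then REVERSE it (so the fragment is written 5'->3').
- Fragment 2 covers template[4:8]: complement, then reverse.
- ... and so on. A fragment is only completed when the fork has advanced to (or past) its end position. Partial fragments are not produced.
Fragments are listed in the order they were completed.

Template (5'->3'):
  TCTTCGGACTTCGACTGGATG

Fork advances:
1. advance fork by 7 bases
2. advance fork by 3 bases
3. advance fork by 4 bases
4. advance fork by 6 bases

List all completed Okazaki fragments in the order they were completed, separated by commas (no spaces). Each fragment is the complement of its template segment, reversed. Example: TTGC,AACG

Answer: AAGA,TCCG,GAAG,AGTC,ATCC

Derivation:
Step 1: advance 7 -> fork_pos = 0 + 7 = 7. Reached multiple(s) of 4: 4 -> fragment 1 completed (1 total).
Step 2: advance 3 -> fork_pos = 7 + 3 = 10. Reached multiple(s) of 4: 8 -> fragment 2 completed (2 total).
Step 3: advance 4 -> fork_pos = 10 + 4 = 14. Reached multiple(s) of 4: 12 -> fragment 3 completed (3 total).
Step 4: advance 6 -> fork_pos = 14 + 6 = 20. Reached multiple(s) of 4: 16, 20 -> fragments 4-5 completed (5 total).
Final fork_pos = 20, so 5 fragment(s) are complete. Build each: template segment -> complement -> reverse.
Fragment 1: template[0:4] = TCTT -> complement AGAA -> reversed AAGA
Fragment 2: template[4:8] = CGGA -> complement GCCT -> reversed TCCG
Fragment 3: template[8:12] = CTTC -> complement GAAG -> reversed GAAG
Fragment 4: template[12:16] = GACT -> complement CTGA -> reversed AGTC
Fragment 5: template[16:20] = GGAT -> complement CCTA -> reversed ATCC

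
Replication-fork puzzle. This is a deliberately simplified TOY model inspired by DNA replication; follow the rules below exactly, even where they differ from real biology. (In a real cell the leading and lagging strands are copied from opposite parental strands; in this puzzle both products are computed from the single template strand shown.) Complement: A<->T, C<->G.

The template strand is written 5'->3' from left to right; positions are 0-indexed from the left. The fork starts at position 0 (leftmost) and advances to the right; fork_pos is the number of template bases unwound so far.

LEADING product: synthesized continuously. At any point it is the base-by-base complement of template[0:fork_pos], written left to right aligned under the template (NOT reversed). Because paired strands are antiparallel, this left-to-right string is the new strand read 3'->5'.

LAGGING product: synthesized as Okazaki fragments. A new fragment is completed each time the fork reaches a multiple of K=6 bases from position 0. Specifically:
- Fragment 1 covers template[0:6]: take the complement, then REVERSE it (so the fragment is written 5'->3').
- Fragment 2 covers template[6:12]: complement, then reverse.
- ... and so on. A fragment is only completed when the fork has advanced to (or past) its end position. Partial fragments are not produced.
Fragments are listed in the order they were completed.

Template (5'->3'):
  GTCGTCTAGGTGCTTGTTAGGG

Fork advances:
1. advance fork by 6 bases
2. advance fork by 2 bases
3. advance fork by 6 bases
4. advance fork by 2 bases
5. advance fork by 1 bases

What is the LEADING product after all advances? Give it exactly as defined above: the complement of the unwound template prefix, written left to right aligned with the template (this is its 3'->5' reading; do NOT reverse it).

Step 1: advance 6 -> fork_pos = 0 + 6 = 6.
Step 2: advance 2 -> fork_pos = 6 + 2 = 8.
Step 3: advance 6 -> fork_pos = 8 + 6 = 14.
Step 4: advance 2 -> fork_pos = 14 + 2 = 16.
Step 5: advance 1 -> fork_pos = 16 + 1 = 17.
Unwound prefix: template[0:17] = GTCGTCTAGGTGCTTGT
Complement it base by base (A<->T, C<->G), keeping left-to-right order:
  [0:5] GTCGT -> CAGCA
  [5:10] CTAGG -> GATCC
  [10:15] TGCTT -> ACGAA
  [15:17] GT -> CA
Concatenate: CAGCAGATCCACGAACA (length 17; written aligned with the template, i.e. 3'->5').

Answer: CAGCAGATCCACGAACA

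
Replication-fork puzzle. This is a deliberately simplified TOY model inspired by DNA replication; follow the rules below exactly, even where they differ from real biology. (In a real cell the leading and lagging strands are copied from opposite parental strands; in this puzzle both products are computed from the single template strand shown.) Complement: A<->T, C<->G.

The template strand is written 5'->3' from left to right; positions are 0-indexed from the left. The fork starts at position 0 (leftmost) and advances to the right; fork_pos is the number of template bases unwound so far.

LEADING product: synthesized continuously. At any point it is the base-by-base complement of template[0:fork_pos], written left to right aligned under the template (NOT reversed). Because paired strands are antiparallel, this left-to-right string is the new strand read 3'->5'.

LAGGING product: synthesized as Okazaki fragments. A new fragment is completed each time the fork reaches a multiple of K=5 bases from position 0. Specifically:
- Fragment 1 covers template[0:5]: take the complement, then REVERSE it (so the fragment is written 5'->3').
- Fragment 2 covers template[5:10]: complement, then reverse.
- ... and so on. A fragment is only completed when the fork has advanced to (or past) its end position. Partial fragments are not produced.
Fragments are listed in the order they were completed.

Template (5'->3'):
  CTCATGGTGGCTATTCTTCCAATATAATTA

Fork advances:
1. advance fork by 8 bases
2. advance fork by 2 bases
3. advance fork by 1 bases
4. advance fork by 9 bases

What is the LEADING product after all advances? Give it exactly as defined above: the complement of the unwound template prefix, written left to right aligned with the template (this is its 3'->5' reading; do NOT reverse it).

Step 1: advance 8 -> fork_pos = 0 + 8 = 8.
Step 2: advance 2 -> fork_pos = 8 + 2 = 10.
Step 3: advance 1 -> fork_pos = 10 + 1 = 11.
Step 4: advance 9 -> fork_pos = 11 + 9 = 20.
Unwound prefix: template[0:20] = CTCATGGTGGCTATTCTTCC
Complement it base by base (A<->T, C<->G), keeping left-to-right order:
  [0:5] CTCAT -> GAGTA
  [5:10] GGTGG -> CCACC
  [10:15] CTATT -> GATAA
  [15:20] CTTCC -> GAAGG
Concatenate: GAGTACCACCGATAAGAAGG (length 20; written aligned with the template, i.e. 3'->5').

Answer: GAGTACCACCGATAAGAAGG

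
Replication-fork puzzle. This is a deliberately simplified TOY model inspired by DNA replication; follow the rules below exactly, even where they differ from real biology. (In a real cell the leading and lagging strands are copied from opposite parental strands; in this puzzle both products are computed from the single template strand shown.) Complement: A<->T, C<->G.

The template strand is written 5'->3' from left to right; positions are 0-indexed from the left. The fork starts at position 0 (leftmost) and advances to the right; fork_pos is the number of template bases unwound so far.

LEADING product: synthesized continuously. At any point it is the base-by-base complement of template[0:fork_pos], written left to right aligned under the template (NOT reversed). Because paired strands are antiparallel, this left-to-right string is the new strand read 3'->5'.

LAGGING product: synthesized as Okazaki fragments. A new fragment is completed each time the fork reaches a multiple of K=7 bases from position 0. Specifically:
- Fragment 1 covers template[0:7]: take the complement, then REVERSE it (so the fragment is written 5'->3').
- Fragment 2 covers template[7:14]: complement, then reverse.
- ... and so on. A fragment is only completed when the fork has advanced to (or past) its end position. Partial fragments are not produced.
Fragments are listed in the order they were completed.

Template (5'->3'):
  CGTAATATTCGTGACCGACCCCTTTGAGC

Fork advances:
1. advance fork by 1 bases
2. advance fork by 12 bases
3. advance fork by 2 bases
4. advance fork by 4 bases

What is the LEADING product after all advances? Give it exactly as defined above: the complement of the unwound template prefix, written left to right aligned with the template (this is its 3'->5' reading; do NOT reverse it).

Step 1: advance 1 -> fork_pos = 0 + 1 = 1.
Step 2: advance 12 -> fork_pos = 1 + 12 = 13.
Step 3: advance 2 -> fork_pos = 13 + 2 = 15.
Step 4: advance 4 -> fork_pos = 15 + 4 = 19.
Unwound prefix: template[0:19] = CGTAATATTCGTGACCGAC
Complement it base by base (A<->T, C<->G), keeping left-to-right order:
  [0:5] CGTAA -> GCATT
  [5:10] TATTC -> ATAAG
  [10:15] GTGAC -> CACTG
  [15:19] CGAC -> GCTG
Concatenate: GCATTATAAGCACTGGCTG (length 19; written aligned with the template, i.e. 3'->5').

Answer: GCATTATAAGCACTGGCTG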